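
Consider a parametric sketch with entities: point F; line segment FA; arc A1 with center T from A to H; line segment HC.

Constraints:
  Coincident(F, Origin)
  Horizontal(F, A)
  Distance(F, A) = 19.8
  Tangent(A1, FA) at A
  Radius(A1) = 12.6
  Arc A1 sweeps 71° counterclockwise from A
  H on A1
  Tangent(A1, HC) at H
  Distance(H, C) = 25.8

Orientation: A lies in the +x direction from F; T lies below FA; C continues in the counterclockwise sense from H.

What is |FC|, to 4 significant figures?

32.90

F is at the origin; FA is horizontal with |FA| = 19.8 and A on the +x side, so A = (19.80, 0.000). Since A1 is tangent to FA there, TA ⟂ FA, so T = A + (0, -12.6) = (19.80, -12.60). On A1, A sits at bearing 90° from T; a 71° counterclockwise sweep puts H at bearing 161°, so H = T + 12.6·(cos 161°, sin 161°) = (7.886, -8.498). A1 meets HC tangentially, so TH is at right angles to HC, so HC runs along (−sin 161°, cos 161°); with |HC| = 25.8, C = (-0.5132, -32.89). Then |FC| = |C − F| = 32.90.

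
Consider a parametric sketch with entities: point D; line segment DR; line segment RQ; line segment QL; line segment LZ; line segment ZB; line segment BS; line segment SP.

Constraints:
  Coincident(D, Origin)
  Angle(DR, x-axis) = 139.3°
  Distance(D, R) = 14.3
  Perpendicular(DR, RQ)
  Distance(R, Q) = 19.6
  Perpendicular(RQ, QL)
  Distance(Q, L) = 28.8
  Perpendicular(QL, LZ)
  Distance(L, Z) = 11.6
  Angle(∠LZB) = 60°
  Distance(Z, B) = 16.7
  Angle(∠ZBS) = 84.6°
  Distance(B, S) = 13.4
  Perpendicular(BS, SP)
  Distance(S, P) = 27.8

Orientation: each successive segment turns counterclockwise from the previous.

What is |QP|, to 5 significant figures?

45.547

D is at the origin; DR runs at 139.3° with length 14.3, so R = (-10.841, 9.3250). DR is perpendicular to RQ, so RQ runs at -130.70°; with |RQ| = 19.6, Q = (-23.622, -5.5344). The perpendicularity gives QL at right angles to RQ, so QL runs at -40.700°; with |QL| = 28.8, L = (-1.7882, -24.315). QL is perpendicular to LZ, so LZ runs at 49.300°; with |LZ| = 11.6, Z = (5.7762, -15.521). ∠LZB = 60.0° gives ZB at 169.30° from the x-axis; with |ZB| = 16.7, B = (-10.633, -12.420). ∠ZBS = 84.6° gives BS at -95.300° from the x-axis; with |BS| = 13.4, S = (-11.871, -25.763). BS ⟂ SP, so SP runs at -5.3000°; with |SP| = 27.8, P = (15.810, -28.330). Then |QP| = |P − Q| = 45.547.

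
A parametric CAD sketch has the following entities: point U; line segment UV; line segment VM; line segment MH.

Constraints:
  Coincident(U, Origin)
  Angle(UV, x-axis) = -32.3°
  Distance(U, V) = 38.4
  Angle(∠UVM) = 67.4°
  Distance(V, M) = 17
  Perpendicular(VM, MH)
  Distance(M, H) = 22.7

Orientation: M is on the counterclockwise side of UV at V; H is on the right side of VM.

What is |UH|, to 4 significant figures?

58.19

U is at the origin; UV runs at -32.3° with length 38.4, so V = 38.4·(cos -32.3°, sin -32.3°) = (32.46, -20.52). ∠UVM = 67.4°, so VM runs at -32.3° + (180° − 67.4°) = 80.30° from the x-axis; with |VM| = 17.0, M = V + 17.0·(cos 80.30°, sin 80.30°) = (35.32, -3.762). The perpendicularity gives MH at right angles to VM; with |MH| = 22.7 on the right of VM, H = M + 22.7·(0.9857, -0.1685) = (57.70, -7.587). Then |UH| = |H − U| = 58.19.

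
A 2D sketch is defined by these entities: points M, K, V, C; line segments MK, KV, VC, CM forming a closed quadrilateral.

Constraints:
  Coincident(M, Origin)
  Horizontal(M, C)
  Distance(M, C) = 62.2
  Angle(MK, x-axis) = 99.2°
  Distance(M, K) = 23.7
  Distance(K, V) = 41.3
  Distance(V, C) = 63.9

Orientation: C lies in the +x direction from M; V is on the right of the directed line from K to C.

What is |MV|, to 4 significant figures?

17.67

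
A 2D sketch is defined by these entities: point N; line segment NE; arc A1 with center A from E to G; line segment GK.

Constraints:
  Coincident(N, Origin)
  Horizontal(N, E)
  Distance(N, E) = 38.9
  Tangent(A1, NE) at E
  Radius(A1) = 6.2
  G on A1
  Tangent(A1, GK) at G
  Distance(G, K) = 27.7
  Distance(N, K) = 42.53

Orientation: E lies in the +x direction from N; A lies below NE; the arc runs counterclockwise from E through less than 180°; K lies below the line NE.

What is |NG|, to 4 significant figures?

33.19

Checks: |AG| = 6.200 ✓; ∠(AG, GK) = 90.00° ✓; |GK| = 27.70 ✓; |NK| = 42.53 ✓.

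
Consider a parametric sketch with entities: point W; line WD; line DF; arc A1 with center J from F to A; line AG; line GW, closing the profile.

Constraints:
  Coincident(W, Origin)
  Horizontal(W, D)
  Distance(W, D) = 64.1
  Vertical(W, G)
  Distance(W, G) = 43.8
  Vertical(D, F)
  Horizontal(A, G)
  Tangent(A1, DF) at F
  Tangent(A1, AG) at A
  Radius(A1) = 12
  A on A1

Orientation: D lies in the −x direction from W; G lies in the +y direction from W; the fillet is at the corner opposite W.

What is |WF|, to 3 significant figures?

71.6

The virtual corner opposite W is at (-64.1, 43.8). Tangency of A1 to DF means the radius JF is perpendicular to DF and A1 meets AG tangentially, so JA is at right angles to AG, with radius 12.0, so the center J sits 12.0 in from both sides at J = (-52.1, 31.8). That places the tangent points at F = (-64.1, 31.8) on DF and A = (-52.1, 43.8) on AG. Then |WF| = |F − W| = 71.6.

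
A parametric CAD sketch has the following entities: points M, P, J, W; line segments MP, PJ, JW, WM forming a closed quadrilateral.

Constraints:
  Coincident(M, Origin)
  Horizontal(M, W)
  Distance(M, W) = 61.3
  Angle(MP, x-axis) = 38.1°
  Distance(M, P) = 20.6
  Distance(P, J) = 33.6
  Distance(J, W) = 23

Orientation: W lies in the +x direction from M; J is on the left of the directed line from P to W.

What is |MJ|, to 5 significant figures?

52.848

M is at the origin; M and W share the same y with |MW| = 61.3 and W in +x, so W = (61.3, 0). MP runs at 38.1° with |MP| = 20.6, so P = (16.211, 12.711). J is determined by |PJ| = 33.6 and |JW| = 23.0 together: it lies at the intersection of circle(P, 33.6) and circle(W, 23.0). With |PW| = 46.847, the foot of the radical line on PW is 29.827 from P and the perpendicular offset is √(33.6² − 29.827²) = 15.470. Taking the left-of-PW solution: J = (49.116, 19.508).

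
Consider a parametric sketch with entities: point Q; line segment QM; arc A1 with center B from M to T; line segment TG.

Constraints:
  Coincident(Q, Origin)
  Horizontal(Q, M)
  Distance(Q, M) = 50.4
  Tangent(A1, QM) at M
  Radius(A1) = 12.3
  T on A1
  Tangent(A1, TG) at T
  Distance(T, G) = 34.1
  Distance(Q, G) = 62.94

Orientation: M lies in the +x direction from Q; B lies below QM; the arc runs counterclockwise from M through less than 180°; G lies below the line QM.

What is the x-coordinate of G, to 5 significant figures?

41.393

Checks: ∠(BM, MQ) = 90.00° ✓; |BT| = 12.30 ✓; ∠(BT, TG) = 90.00° ✓; |TG| = 34.10 ✓; |QG| = 62.94 ✓.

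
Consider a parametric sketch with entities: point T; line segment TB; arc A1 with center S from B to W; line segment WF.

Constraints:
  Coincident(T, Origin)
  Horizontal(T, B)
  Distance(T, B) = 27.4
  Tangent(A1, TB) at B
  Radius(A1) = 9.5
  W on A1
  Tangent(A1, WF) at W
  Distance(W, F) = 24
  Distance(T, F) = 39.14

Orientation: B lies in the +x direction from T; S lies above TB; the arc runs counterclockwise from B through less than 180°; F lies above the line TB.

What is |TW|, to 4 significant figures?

38.04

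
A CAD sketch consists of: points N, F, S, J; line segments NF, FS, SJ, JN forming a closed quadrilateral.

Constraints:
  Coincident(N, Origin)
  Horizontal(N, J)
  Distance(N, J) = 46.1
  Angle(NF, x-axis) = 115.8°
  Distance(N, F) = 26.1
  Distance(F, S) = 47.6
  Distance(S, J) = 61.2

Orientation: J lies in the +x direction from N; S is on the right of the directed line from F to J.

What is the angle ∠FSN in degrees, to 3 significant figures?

24.3°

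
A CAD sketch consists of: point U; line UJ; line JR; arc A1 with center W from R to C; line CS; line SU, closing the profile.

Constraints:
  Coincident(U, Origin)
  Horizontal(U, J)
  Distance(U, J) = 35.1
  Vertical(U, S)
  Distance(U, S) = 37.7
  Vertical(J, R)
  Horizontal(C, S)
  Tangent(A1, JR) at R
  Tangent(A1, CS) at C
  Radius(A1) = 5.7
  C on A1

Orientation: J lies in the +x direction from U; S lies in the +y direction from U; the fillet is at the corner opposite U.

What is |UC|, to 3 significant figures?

47.8

U is at the origin; UJ is horizontal with |UJ| = 35.1 and J on the +x side, so J = (35.1, 0.00). U and S share the same x with |US| = 37.7 and S on the +y side, so S = (0.00, 37.7). The virtual corner opposite U is at (35.1, 37.7). A1 meets JR tangentially, so WR is at right angles to JR and since A1 is tangent to CS there, WC ⟂ CS, with radius 5.7, so the center W sits 5.7 in from both sides at W = (29.4, 32.0). That places the tangent points at R = (35.1, 32.0) on JR and C = (29.4, 37.7) on CS. Then |UC| = |C − U| = 47.8.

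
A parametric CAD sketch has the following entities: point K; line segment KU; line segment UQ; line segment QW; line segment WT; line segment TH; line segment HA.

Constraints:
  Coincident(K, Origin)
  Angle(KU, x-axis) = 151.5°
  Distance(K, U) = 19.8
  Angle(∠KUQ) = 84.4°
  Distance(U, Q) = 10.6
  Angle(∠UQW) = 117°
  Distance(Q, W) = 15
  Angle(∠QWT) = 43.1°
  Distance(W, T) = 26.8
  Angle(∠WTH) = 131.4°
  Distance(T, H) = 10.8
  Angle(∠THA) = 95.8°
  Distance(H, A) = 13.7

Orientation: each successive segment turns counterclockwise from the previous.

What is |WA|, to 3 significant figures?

30.6

K is at the origin; KU runs at 151.5° with length 19.8, so U = (-17.4, 9.45). ∠KUQ = 84.4° gives UQ at -113° from the x-axis; with |UQ| = 10.6, Q = (-21.5, -0.317). ∠UQW = 117.0° gives QW at -49.9° from the x-axis; with |QW| = 15.0, W = (-11.9, -11.8). ∠QWT = 43.1° gives WT at 87.0° from the x-axis; with |WT| = 26.8, T = (-10.5, 15.0). ∠WTH = 131.4° gives TH at 136° from the x-axis; with |TH| = 10.8, H = (-18.2, 22.5). ∠THA = 95.8° gives HA at -140° from the x-axis; with |HA| = 13.7, A = (-28.7, 13.8). Then |WA| = |A − W| = 30.6.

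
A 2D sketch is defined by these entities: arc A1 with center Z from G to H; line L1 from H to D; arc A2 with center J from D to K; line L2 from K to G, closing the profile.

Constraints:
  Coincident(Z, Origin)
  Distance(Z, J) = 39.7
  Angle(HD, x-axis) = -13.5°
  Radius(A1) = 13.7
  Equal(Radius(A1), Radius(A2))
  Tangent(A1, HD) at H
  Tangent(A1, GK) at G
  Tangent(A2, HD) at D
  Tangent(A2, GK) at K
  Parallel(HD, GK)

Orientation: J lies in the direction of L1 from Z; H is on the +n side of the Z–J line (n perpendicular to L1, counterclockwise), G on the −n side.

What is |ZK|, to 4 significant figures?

42.00

The slot axis is L1's direction at -13.5°, so u = (cos -13.5°, sin -13.5°) = (0.9724, -0.2334) and n = (−sin -13.5°, cos -13.5°) = (0.2334, 0.9724). Z is at the origin and J lies 39.7 along u from Z, so J = 39.7·u = (38.60, -9.268). Tangency of A1 to both parallel lines with radius 13.7 puts H and G at Z ± 13.7·n: H = (3.198, 13.32), G = (-3.198, -13.32). Equal radii place D and K the same way about J: D = J + 13.7·n = (41.80, 4.054), K = J − 13.7·n = (35.40, -22.59). Then |ZK| = |K − Z| = 42.00.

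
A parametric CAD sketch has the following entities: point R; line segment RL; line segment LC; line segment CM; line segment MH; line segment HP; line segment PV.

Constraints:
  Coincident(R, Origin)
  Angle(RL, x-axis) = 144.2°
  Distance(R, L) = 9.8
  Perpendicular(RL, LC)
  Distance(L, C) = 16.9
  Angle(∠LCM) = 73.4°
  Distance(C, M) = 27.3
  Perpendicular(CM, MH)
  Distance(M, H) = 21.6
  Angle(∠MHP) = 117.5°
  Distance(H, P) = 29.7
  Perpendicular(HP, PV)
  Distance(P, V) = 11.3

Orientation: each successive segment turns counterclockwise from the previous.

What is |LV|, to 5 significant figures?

12.859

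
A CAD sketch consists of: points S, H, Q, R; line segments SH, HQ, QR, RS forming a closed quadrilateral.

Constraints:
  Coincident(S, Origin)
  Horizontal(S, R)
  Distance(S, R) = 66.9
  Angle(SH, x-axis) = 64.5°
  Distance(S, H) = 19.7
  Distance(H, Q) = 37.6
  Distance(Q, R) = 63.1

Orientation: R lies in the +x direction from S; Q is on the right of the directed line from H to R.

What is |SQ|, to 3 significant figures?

21.0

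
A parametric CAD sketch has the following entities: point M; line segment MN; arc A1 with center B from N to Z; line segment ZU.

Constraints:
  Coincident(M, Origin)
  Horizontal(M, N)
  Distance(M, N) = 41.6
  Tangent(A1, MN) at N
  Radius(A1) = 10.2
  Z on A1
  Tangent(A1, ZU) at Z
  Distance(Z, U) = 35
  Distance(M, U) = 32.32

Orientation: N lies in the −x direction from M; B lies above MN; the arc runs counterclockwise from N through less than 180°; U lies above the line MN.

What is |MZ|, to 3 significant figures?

34.0

Checks: |BZ| = 10.20 ✓; ∠(BZ, ZU) = 90.00° ✓; |ZU| = 35.00 ✓; |MU| = 32.32 ✓.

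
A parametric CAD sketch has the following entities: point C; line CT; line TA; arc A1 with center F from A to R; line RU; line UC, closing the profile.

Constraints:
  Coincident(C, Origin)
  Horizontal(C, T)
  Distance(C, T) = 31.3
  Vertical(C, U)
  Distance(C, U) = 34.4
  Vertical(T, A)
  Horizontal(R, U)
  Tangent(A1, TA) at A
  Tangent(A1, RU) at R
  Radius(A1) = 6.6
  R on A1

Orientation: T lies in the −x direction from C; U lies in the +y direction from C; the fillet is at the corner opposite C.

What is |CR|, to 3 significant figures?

42.3

The virtual corner opposite C is at (-31.3, 34.4). Since A1 is tangent to TA there, FA ⟂ TA and the tangent condition forces FR to be normal to RU, with radius 6.6, so the center F sits 6.6 in from both sides at F = (-24.7, 27.8). That places the tangent points at A = (-31.3, 27.8) on TA and R = (-24.7, 34.4) on RU. Then |CR| = |R − C| = 42.3.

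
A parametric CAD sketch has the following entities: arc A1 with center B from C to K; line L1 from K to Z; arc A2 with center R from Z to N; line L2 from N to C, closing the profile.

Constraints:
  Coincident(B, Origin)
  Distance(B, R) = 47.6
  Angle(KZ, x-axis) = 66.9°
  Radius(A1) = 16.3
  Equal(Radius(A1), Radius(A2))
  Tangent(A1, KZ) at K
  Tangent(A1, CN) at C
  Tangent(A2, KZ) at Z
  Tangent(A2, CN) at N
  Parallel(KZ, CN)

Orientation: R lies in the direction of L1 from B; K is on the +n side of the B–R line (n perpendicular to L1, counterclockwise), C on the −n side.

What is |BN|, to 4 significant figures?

50.31

The slot axis is L1's direction at 66.9°, so u = (cos 66.9°, sin 66.9°) = (0.3923, 0.9198) and n = (−sin 66.9°, cos 66.9°) = (-0.9198, 0.3923). B is at the origin and R lies 47.6 along u from B, so R = 47.6·u = (18.68, 43.78). Tangency of A1 to both parallel lines with radius 16.3 puts K and C at B ± 16.3·n: K = (-14.99, 6.395), C = (14.99, -6.395). Equal radii place Z and N the same way about R: Z = R + 16.3·n = (3.682, 50.18), N = R − 16.3·n = (33.67, 37.39). Then |BN| = |N − B| = 50.31.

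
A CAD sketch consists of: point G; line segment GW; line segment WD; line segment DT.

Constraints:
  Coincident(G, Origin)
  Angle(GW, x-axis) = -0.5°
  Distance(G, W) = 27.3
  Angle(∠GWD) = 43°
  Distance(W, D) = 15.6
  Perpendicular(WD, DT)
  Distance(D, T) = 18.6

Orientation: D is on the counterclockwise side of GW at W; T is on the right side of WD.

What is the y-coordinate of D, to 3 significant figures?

10.5

G is at the origin; GW runs at -0.5° with length 27.3, so W = 27.3·(cos -0.5°, sin -0.5°) = (27.3, -0.238). ∠GWD = 43.0°, so WD runs at -0.5° + (180° − 43.0°) = 136° from the x-axis; with |WD| = 15.6, D = W + 15.6·(cos 136°, sin 136°) = (16.0, 10.5). So D.y = 10.5.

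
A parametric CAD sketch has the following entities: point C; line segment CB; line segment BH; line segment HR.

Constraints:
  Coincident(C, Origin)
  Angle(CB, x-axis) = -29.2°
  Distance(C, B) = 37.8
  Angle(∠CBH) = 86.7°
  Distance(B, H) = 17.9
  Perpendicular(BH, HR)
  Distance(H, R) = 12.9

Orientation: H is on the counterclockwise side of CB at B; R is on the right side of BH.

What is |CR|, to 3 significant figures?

53.0

C is at the origin; CB runs at -29.2° with length 37.8, so B = 37.8·(cos -29.2°, sin -29.2°) = (33.0, -18.4). ∠CBH = 86.7°, so BH runs at -29.2° + (180° − 86.7°) = 64.1° from the x-axis; with |BH| = 17.9, H = B + 17.9·(cos 64.1°, sin 64.1°) = (40.8, -2.34). BH ⟂ HR; with |HR| = 12.9 on the right of BH, R = H + 12.9·(0.900, -0.437) = (52.4, -7.97). Then |CR| = |R − C| = 53.0.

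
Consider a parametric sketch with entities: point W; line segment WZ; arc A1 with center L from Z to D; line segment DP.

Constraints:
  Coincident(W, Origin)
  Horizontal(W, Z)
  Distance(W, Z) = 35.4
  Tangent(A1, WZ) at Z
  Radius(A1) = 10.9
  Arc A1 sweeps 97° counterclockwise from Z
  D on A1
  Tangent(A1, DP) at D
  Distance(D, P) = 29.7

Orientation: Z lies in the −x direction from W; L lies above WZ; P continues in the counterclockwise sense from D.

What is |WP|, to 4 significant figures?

50.35

On A1, Z sits at bearing -90° from L; a 97° counterclockwise sweep puts D at bearing 7°, so D = L + 10.9·(cos 7°, sin 7°) = (-24.58, 12.23). The tangent condition forces LD to be normal to DP, so DP runs along (−sin 7°, cos 7°); with |DP| = 29.7, P = (-28.20, 41.71). Then |WP| = |P − W| = 50.35.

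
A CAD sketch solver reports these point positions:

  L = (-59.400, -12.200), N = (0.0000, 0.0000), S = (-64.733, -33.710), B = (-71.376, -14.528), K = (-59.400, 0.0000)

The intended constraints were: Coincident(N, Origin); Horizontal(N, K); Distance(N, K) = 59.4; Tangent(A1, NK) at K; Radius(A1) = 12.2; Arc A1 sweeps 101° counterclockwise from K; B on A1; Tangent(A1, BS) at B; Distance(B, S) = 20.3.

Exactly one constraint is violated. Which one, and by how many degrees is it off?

Tangent(A1, BS) at B — off by 8.10°.

N = (0.00, 0.00) ✓; N.y = 0.00, K.y = 0.00 ✓; |NK| = 59.40 ✓; ∠(LK, KN) = 90.00° ✓; |LK| = 12.20 ✓; bearing(L→B) − bearing(L→K) = 101.0° ✓; |LB| = 12.20 ✓; ∠(LB, BS) = 81.90° ✗; |BS| = 20.30 ✓.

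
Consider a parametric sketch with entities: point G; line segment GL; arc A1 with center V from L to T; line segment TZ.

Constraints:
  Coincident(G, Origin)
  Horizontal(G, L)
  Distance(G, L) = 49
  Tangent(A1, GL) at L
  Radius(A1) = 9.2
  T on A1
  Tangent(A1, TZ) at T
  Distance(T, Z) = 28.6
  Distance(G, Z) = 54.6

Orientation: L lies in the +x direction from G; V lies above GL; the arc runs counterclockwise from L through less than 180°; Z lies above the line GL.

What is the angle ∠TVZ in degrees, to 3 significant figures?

72.2°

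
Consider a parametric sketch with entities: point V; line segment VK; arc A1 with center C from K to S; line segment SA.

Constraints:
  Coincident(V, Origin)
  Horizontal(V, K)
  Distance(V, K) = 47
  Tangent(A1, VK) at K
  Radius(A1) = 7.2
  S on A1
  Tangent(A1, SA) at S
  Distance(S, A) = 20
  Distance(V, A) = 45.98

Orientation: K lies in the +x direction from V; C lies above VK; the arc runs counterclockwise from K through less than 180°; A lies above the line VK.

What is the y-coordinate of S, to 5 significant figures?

12.356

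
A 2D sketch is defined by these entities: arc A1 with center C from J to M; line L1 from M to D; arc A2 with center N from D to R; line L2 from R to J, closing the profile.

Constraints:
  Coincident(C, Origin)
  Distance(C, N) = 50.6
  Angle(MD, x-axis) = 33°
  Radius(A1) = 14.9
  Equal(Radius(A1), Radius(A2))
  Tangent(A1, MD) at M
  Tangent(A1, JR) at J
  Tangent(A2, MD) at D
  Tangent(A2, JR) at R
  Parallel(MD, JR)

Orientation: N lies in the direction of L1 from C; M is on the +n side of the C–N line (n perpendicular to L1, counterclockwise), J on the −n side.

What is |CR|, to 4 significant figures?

52.75

The slot axis is L1's direction at 33.0°, so u = (cos 33.0°, sin 33.0°) = (0.8387, 0.5446) and n = (−sin 33.0°, cos 33.0°) = (-0.5446, 0.8387). C is at the origin and N lies 50.6 along u from C, so N = 50.6·u = (42.44, 27.56). Tangency of A1 to both parallel lines with radius 14.9 puts M and J at C ± 14.9·n: M = (-8.115, 12.50), J = (8.115, -12.50). Equal radii place D and R the same way about N: D = N + 14.9·n = (34.32, 40.05), R = N − 14.9·n = (50.55, 15.06). Then |CR| = |R − C| = 52.75.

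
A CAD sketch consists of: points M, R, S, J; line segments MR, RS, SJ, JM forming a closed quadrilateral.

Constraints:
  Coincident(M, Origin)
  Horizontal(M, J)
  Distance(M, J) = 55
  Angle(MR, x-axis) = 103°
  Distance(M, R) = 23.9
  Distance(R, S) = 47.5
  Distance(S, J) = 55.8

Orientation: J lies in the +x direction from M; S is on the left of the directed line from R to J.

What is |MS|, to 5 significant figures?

60.980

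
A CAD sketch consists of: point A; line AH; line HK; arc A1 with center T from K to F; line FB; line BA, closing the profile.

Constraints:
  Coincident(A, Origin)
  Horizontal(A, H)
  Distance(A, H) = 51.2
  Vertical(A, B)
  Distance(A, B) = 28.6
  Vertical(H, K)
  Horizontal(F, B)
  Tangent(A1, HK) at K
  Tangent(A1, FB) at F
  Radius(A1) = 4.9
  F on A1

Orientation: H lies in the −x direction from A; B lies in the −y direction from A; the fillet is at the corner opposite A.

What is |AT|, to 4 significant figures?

52.01

A is at the origin; AH is horizontal with |AH| = 51.2 and H on the −x side, so H = (-51.20, 0.000). A and B share the same x with |AB| = 28.6 and B on the −y side, so B = (0.000, -28.60). The virtual corner opposite A is at (-51.20, -28.60). A1 meets HK tangentially, so TK is at right angles to HK and tangency of A1 to FB means the radius TF is perpendicular to FB, with radius 4.9, so the center T sits 4.9 in from both sides at T = (-46.30, -23.70). Then |AT| = |T − A| = 52.01.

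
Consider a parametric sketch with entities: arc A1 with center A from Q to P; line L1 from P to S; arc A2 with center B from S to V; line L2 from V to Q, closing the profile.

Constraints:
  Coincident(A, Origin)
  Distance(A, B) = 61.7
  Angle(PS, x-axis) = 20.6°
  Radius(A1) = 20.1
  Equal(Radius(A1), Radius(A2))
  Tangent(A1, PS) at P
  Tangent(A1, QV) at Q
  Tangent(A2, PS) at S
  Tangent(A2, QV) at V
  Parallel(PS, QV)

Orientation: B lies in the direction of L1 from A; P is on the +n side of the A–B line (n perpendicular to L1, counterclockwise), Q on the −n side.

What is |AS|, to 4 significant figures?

64.89

Tangency of A1 to both parallel lines with radius 20.1 puts P and Q at A ± 20.1·n: P = (-7.072, 18.81), Q = (7.072, -18.81). Equal radii place S and V the same way about B: S = B + 20.1·n = (50.68, 40.52), V = B − 20.1·n = (64.83, 2.894). Then |AS| = |S − A| = 64.89.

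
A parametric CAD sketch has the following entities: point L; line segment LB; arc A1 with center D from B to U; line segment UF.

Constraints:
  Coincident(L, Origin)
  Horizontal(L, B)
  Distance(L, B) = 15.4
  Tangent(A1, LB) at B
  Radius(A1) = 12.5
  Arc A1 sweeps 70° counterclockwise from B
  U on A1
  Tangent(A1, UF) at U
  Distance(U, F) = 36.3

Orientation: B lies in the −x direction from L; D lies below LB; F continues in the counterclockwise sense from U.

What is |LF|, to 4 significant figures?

57.94

L is at the origin; LB is horizontal with |LB| = 15.4 and B on the −x side, so B = (-15.40, 0.000). A1 meets LB tangentially, so DB is at right angles to LB, so D = B + (0, -12.5) = (-15.40, -12.50). On A1, B sits at bearing 90° from D; a 70° counterclockwise sweep puts U at bearing 160°, so U = D + 12.5·(cos 160°, sin 160°) = (-27.15, -8.225). A1 meets UF tangentially, so DU is at right angles to UF, so UF runs along (−sin 160°, cos 160°); with |UF| = 36.3, F = (-39.56, -42.34). Then |LF| = |F − L| = 57.94.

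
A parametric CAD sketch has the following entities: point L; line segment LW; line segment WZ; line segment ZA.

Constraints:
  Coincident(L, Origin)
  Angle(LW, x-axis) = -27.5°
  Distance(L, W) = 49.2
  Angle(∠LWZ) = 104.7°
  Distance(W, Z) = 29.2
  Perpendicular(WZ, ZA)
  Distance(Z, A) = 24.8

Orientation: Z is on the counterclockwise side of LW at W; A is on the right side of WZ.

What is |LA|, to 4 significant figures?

83.53

∠LWZ = 104.7°, so WZ runs at -27.5° + (180° − 104.7°) = 47.80° from the x-axis; with |WZ| = 29.2, Z = W + 29.2·(cos 47.80°, sin 47.80°) = (63.26, -1.087). WZ is perpendicular to ZA; with |ZA| = 24.8 on the right of WZ, A = Z + 24.8·(0.7408, -0.6717) = (81.63, -17.75). Then |LA| = |A − L| = 83.53.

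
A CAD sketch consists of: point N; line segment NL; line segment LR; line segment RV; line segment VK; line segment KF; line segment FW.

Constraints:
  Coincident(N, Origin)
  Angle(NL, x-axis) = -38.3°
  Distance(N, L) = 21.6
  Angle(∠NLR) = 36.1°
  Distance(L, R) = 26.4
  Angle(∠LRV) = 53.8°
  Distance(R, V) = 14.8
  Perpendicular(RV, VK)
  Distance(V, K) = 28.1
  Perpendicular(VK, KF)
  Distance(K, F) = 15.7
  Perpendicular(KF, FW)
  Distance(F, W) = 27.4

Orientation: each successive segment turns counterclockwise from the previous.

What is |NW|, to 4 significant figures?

16.48

N is at the origin; NL runs at -38.3° with length 21.6, so L = (16.95, -13.39). ∠NLR = 36.1° gives LR at 105.6° from the x-axis; with |LR| = 26.4, R = (9.852, 12.04). ∠LRV = 53.8° gives RV at -128.2° from the x-axis; with |RV| = 14.8, V = (0.6992, 0.4096). RV ⟂ VK, so VK runs at -38.20°; with |VK| = 28.1, K = (22.78, -16.97). The perpendicularity gives KF at right angles to VK, so KF runs at 51.80°; with |KF| = 15.7, F = (32.49, -4.630). KF is perpendicular to FW, so FW runs at 141.8°; with |FW| = 27.4, W = (10.96, 12.31). Then |NW| = |W − N| = 16.48.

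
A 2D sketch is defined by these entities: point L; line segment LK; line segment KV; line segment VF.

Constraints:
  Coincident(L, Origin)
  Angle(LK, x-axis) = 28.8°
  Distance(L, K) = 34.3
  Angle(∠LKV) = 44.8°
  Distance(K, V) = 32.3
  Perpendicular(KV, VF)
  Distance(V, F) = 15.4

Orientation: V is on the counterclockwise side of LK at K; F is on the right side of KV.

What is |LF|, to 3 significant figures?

40.4

L is at the origin; LK runs at 28.8° with length 34.3, so K = 34.3·(cos 28.8°, sin 28.8°) = (30.1, 16.5). ∠LKV = 44.8°, so KV runs at 28.8° + (180° − 44.8°) = 164° from the x-axis; with |KV| = 32.3, V = K + 32.3·(cos 164°, sin 164°) = (-0.991, 25.4). KV is perpendicular to VF; with |VF| = 15.4 on the right of KV, F = V + 15.4·(0.276, 0.961) = (3.25, 40.2). Then |LF| = |F − L| = 40.4.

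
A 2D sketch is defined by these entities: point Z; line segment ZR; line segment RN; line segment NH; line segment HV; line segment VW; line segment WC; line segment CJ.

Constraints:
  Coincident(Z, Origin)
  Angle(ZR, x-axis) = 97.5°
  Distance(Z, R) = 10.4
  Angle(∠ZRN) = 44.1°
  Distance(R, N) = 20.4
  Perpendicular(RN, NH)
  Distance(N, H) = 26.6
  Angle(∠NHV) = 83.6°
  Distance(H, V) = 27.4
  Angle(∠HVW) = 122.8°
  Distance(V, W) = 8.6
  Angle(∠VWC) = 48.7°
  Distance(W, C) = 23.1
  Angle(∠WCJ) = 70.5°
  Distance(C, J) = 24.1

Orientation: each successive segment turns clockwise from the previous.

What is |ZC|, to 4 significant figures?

15.14

Z is at the origin; ZR runs at 97.5° with length 10.4, so R = (-1.357, 10.31). ∠ZRN = 44.1° gives RN at -38.40° from the x-axis; with |RN| = 20.4, N = (14.63, -2.360). RN ⟂ NH, so NH runs at -128.4°; with |NH| = 26.6, H = (-1.893, -23.21). ∠NHV = 83.6° gives HV at 135.2° from the x-axis; with |HV| = 27.4, V = (-21.33, -3.900). ∠HVW = 122.8° gives VW at 78.00° from the x-axis; with |VW| = 8.6, W = (-19.55, 4.512). ∠VWC = 48.7° gives WC at -53.30° from the x-axis; with |WC| = 23.1, C = (-5.742, -14.01). Then |ZC| = |C − Z| = 15.14.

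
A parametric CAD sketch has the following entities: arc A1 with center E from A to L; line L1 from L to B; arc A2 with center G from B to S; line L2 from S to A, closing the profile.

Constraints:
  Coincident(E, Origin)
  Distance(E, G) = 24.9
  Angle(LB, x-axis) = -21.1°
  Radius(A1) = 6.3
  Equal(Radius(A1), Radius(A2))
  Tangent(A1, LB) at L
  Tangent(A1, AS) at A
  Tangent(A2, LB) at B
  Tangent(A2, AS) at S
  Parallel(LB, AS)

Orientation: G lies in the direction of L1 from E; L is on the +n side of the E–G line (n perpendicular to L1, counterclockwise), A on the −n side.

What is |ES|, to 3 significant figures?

25.7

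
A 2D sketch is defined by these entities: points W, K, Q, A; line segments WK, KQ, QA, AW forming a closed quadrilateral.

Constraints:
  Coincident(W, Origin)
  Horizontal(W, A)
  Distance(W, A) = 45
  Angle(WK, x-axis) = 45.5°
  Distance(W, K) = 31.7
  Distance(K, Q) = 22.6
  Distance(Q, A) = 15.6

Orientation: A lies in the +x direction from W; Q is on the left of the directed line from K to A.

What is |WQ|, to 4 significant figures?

46.37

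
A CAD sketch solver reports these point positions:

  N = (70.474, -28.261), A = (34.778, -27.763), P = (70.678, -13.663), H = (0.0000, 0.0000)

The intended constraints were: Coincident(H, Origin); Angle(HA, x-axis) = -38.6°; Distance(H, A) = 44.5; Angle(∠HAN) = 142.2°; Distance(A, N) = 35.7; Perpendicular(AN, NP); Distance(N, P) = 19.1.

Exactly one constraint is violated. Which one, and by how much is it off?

Distance(N, P) = 19.1 — off by 4.50.

H = (0.00, 0.00) ✓; HA at -38.60° ✓; |HA| = 44.50 ✓; ∠HAN = 142.2° ✓; |AN| = 35.70 ✓; ∠(AN, NP) = 90.00° ✓; |NP| = 14.60 ✗.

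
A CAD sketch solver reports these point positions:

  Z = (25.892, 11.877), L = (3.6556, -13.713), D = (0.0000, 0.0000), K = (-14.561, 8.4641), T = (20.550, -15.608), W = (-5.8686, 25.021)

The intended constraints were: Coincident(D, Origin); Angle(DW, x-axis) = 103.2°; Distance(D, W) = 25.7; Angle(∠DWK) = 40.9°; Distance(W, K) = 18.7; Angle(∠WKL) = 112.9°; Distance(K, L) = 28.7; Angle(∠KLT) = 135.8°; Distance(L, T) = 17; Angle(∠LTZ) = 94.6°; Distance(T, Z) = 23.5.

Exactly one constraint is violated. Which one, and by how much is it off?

Distance(T, Z) = 23.5 — off by 4.50.

D = (0.00, 0.00) ✓; DW at 103.2° ✓; |DW| = 25.70 ✓; ∠DWK = 40.90° ✓; |WK| = 18.70 ✓; ∠WKL = 112.9° ✓; |KL| = 28.70 ✓; ∠KLT = 135.8° ✓; |LT| = 17.00 ✓; ∠LTZ = 94.60° ✓; |TZ| = 28.00 ✗.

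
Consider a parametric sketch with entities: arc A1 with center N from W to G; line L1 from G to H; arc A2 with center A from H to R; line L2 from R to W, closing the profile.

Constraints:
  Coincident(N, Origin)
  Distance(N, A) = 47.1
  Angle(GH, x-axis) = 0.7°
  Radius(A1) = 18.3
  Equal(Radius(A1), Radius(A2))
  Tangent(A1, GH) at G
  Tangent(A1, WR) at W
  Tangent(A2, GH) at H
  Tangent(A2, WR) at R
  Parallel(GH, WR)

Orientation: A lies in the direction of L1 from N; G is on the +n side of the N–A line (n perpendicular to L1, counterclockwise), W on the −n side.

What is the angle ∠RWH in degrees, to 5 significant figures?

37.850°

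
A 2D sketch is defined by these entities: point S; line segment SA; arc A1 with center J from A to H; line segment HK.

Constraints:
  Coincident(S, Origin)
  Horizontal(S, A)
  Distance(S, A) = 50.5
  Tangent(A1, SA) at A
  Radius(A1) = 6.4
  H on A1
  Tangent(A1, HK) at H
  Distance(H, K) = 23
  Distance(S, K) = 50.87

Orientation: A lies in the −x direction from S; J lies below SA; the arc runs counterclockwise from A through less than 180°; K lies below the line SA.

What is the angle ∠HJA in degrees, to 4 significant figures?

126.4°

Checks: S.y = 0.00, A.y = 0.00 ✓; |JH| = 6.400 ✓; ∠(JH, HK) = 90.00° ✓; |HK| = 23.00 ✓; |SK| = 50.87 ✓.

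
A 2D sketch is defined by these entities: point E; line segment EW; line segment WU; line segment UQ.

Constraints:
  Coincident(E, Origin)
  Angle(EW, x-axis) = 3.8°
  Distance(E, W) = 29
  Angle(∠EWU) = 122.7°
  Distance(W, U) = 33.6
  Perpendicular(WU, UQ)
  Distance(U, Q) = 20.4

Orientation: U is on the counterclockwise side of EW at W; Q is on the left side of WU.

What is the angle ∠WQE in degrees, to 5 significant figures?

35.910°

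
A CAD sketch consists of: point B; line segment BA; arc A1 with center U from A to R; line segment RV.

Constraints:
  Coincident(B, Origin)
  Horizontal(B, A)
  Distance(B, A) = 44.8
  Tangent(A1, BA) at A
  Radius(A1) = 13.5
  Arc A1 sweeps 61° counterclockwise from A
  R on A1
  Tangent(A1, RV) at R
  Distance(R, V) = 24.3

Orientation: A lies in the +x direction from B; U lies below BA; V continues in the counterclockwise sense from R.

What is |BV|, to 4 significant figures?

35.29

B is at the origin; BA is horizontal with |BA| = 44.8 and A on the +x side, so A = (44.80, 0.000). Tangency of A1 to BA means the radius UA is perpendicular to BA, so U = A + (0, -13.5) = (44.80, -13.50). On A1, A sits at bearing 90° from U; a 61° counterclockwise sweep puts R at bearing 151°, so R = U + 13.5·(cos 151°, sin 151°) = (32.99, -6.955). A1 meets RV tangentially, so UR is at right angles to RV, so RV runs along (−sin 151°, cos 151°); with |RV| = 24.3, V = (21.21, -28.21). Then |BV| = |V − B| = 35.29.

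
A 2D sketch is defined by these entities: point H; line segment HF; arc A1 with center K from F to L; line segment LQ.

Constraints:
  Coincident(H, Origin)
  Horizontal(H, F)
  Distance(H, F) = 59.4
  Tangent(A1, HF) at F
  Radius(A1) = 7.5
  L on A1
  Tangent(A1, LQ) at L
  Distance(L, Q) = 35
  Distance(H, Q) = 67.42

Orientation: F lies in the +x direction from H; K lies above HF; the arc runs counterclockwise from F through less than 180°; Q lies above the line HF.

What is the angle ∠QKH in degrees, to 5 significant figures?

85.713°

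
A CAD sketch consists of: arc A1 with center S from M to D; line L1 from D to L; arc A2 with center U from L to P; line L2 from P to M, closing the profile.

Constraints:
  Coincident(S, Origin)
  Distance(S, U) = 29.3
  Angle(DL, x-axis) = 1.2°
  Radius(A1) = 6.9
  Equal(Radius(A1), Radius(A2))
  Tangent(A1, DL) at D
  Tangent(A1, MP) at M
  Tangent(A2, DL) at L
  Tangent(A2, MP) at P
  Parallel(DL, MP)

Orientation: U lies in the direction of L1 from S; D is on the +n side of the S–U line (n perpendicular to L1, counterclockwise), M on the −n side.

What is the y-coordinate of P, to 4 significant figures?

-6.285

The slot axis is L1's direction at 1.2°, so u = (cos 1.2°, sin 1.2°) = (0.9998, 0.02094) and n = (−sin 1.2°, cos 1.2°) = (-0.02094, 0.9998). S is at the origin and U lies 29.3 along u from S, so U = 29.3·u = (29.29, 0.6136). Tangency of A1 to both parallel lines with radius 6.9 puts D and M at S ± 6.9·n: D = (-0.1445, 6.898), M = (0.1445, -6.898). Equal radii place L and P the same way about U: L = U + 6.9·n = (29.15, 7.512), P = U − 6.9·n = (29.44, -6.285). So P.y = -6.285.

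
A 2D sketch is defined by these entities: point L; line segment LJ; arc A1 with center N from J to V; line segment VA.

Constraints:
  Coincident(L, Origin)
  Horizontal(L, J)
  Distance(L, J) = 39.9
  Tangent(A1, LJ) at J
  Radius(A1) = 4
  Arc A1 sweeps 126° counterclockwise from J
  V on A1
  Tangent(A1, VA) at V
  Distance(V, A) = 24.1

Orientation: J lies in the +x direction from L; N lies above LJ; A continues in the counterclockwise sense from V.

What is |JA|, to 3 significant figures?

28.1

On A1, J sits at bearing -90° from N; a 126° counterclockwise sweep puts V at bearing 36°, so V = N + 4.0·(cos 36°, sin 36°) = (43.1, 6.35). The tangent condition forces NV to be normal to VA, so VA runs along (−sin 36°, cos 36°); with |VA| = 24.1, A = (29.0, 25.8). Then |JA| = |A − J| = 28.1.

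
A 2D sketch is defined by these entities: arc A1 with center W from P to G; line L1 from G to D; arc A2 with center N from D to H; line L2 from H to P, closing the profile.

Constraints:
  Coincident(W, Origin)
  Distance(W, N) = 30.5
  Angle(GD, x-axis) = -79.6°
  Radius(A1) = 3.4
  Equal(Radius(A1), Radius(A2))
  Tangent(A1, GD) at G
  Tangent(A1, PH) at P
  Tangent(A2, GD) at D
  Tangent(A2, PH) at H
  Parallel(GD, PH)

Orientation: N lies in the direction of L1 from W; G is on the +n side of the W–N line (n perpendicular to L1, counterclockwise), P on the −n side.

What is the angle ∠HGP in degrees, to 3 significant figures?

77.4°

The slot axis is L1's direction at -79.6°, so u = (cos -79.6°, sin -79.6°) = (0.181, -0.984) and n = (−sin -79.6°, cos -79.6°) = (0.984, 0.181). W is at the origin and N lies 30.5 along u from W, so N = 30.5·u = (5.51, -30.0). Tangency of A1 to both parallel lines with radius 3.4 puts G and P at W ± 3.4·n: G = (3.34, 0.614), P = (-3.34, -0.614). Equal radii place D and H the same way about N: D = N + 3.4·n = (8.85, -29.4), H = N − 3.4·n = (2.16, -30.6). Then cos ∠HGP = GH·GP / (|GH||GP|), giving 77.4°.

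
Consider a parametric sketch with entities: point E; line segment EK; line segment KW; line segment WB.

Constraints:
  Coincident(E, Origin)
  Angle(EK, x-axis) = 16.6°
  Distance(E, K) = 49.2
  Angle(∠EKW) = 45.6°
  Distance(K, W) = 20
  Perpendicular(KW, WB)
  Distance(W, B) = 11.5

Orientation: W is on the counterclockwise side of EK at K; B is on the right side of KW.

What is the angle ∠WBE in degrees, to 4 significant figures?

17.18°

∠EKW = 45.6°, so KW runs at 16.6° + (180° − 45.6°) = 151.0° from the x-axis; with |KW| = 20.0, W = K + 20.0·(cos 151.0°, sin 151.0°) = (29.66, 23.75). KW is perpendicular to WB; with |WB| = 11.5 on the right of KW, B = W + 11.5·(0.4848, 0.8746) = (35.23, 33.81). Then cos ∠WBE = BW·BE / (|BW||BE|), giving 17.18°.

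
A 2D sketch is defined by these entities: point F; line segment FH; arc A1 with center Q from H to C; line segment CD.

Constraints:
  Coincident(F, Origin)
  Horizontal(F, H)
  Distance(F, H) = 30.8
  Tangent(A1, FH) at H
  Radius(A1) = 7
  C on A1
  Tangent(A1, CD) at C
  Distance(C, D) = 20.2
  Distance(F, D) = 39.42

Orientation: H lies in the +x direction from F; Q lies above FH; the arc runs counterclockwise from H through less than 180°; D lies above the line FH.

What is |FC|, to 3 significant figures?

38.4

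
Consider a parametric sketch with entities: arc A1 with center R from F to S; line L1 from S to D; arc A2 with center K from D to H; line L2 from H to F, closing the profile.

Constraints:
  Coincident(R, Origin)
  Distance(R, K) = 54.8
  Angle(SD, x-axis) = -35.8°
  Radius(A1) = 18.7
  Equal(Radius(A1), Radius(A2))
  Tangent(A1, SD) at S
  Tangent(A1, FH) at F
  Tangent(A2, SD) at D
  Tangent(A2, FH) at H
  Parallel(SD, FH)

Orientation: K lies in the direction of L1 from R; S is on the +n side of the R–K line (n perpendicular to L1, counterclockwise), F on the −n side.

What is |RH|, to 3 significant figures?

57.9

Tangency of A1 to both parallel lines with radius 18.7 puts S and F at R ± 18.7·n: S = (10.9, 15.2), F = (-10.9, -15.2). Equal radii place D and H the same way about K: D = K + 18.7·n = (55.4, -16.9), H = K − 18.7·n = (33.5, -47.2). Then |RH| = |H − R| = 57.9.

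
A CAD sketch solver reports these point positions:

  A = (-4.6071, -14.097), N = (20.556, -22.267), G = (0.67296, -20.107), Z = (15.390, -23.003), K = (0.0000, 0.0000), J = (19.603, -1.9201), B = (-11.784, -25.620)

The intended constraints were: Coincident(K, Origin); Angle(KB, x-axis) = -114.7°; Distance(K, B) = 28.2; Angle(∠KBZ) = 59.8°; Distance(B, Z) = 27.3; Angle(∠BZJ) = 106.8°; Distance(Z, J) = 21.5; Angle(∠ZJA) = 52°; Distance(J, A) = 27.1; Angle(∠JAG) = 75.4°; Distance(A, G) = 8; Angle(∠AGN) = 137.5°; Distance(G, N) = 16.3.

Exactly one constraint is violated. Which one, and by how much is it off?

Distance(G, N) = 16.3 — off by 3.70.

K = (0.00, 0.00) ✓; KB at -114.7° ✓; |KB| = 28.20 ✓; ∠KBZ = 59.80° ✓; |BZ| = 27.30 ✓; ∠BZJ = 106.8° ✓; |ZJ| = 21.50 ✓; ∠ZJA = 52.00° ✓; |JA| = 27.10 ✓; ∠JAG = 75.40° ✓; |AG| = 8.000 ✓; ∠AGN = 137.5° ✓; |GN| = 20.00 ✗.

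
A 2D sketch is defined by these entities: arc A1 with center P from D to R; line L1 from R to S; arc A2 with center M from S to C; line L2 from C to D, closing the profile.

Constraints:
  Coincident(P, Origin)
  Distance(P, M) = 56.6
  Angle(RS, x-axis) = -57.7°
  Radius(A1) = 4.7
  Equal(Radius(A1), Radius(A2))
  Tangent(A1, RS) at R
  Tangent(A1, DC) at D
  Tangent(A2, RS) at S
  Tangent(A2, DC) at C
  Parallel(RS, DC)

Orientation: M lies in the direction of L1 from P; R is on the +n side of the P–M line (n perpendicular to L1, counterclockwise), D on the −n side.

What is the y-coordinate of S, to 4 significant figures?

-45.33

The slot axis is L1's direction at -57.7°, so u = (cos -57.7°, sin -57.7°) = (0.5344, -0.8453) and n = (−sin -57.7°, cos -57.7°) = (0.8453, 0.5344). P is at the origin and M lies 56.6 along u from P, so M = 56.6·u = (30.24, -47.84). Tangency of A1 to both parallel lines with radius 4.7 puts R and D at P ± 4.7·n: R = (3.973, 2.511), D = (-3.973, -2.511). Equal radii place S and C the same way about M: S = M + 4.7·n = (34.22, -45.33), C = M − 4.7·n = (26.27, -50.35). So S.y = -45.33.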